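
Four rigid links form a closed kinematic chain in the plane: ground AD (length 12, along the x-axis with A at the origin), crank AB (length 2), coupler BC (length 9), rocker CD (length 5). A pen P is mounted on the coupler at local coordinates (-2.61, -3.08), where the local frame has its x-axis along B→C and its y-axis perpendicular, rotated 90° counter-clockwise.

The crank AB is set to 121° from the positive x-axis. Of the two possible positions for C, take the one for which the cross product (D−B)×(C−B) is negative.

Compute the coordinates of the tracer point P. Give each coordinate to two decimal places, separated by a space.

-4.61 -0.15

A=(0,0), D=(12.00,0)
B = A + 2.00·(cos121°, sin121°) = (-1.0301, 1.7143)
|BD| = 13.1424
circle(B,9.00) ∩ circle(D,5.00): a=8.7017, h=2.2979
  candidates: C₊=(7.8970,2.8575) cross=30.200; C₋=(7.2975,-1.6990) cross=-30.200
  mode - wants cross < 0 → take C=(7.2975,-1.6990) (cross=-30.200)
ex = (C−B)/|BC| = (0.9253,-0.3793); ey = (0.3793,0.9253)
P = B + -2.61·ex + -3.08·ey = (-4.6132,-0.1457)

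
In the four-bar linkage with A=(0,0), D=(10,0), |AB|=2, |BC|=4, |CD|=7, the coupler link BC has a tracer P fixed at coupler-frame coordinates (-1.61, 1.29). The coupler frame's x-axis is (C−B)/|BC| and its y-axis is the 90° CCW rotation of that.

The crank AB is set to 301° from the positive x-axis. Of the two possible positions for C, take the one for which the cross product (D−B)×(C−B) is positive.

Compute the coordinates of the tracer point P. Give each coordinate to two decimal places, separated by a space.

A=(0,0), D=(10.00,0)
B = A + 2.00·(cos301°, sin301°) = (1.0301, -1.7143)
|BD| = 9.1323
circle(B,4.00) ∩ circle(D,7.00): a=2.7594, h=2.8958
  candidates: C₊=(3.1968,1.6480) cross=26.446; C₋=(4.2840,-4.0407) cross=-26.446
  mode + wants cross > 0 → take C=(3.1968,1.6480) (cross=26.446)
ex = (C−B)/|BC| = (0.5417,0.8406); ey = (-0.8406,0.5417)
P = B + -1.61·ex + 1.29·ey = (-0.9264,-2.3689)

-0.93 -2.37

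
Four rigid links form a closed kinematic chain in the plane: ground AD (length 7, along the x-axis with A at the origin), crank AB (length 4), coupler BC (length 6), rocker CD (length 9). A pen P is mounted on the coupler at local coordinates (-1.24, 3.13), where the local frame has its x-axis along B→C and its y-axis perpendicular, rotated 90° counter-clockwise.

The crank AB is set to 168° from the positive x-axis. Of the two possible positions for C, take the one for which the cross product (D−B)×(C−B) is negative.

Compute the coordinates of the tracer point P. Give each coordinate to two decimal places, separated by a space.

A=(0,0), D=(7.00,0)
B = A + 4.00·(cos168°, sin168°) = (-3.9126, 0.8316)
|BD| = 10.9442
circle(B,6.00) ∩ circle(D,9.00): a=3.4162, h=4.9325
  candidates: C₊=(-0.1314,5.4903) cross=53.982; C₋=(-0.8810,-4.3462) cross=-53.982
  mode - wants cross < 0 → take C=(-0.8810,-4.3462) (cross=-53.982)
ex = (C−B)/|BC| = (0.5053,-0.8630); ey = (0.8630,0.5053)
P = B + -1.24·ex + 3.13·ey = (-1.8380,3.4832)

-1.84 3.48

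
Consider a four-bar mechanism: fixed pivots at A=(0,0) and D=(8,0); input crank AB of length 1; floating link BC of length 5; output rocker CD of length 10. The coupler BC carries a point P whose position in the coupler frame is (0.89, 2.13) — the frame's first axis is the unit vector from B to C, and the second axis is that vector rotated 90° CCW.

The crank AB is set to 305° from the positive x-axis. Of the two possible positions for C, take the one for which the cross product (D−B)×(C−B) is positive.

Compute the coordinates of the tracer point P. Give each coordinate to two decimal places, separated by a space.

-1.73 -0.76

A=(0,0), D=(8.00,0)
B = A + 1.00·(cos305°, sin305°) = (0.5736, -0.8192)
|BD| = 7.4715
circle(B,5.00) ∩ circle(D,10.00): a=-1.2834, h=4.8325
  candidates: C₊=(-1.2319,3.8435) cross=36.106; C₋=(-0.1722,-5.7632) cross=-36.106
  mode + wants cross > 0 → take C=(-1.2319,3.8435) (cross=36.106)
ex = (C−B)/|BC| = (-0.3611,0.9325); ey = (-0.9325,-0.3611)
P = B + 0.89·ex + 2.13·ey = (-1.7341,-0.7583)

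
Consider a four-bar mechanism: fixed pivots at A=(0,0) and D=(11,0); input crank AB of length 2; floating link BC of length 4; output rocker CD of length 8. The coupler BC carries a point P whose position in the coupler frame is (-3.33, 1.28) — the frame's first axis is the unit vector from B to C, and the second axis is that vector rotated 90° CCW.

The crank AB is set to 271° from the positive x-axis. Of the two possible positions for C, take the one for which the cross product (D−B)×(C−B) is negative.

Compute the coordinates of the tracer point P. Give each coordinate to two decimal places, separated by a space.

-2.62 0.38

A=(0,0), D=(11.00,0)
B = A + 2.00·(cos271°, sin271°) = (0.0349, -1.9997)
|BD| = 11.1459
circle(B,4.00) ∩ circle(D,8.00): a=3.4197, h=2.0750
  candidates: C₊=(3.0269,0.6551) cross=23.127; C₋=(3.7714,-3.4275) cross=-23.127
  mode - wants cross < 0 → take C=(3.7714,-3.4275) (cross=-23.127)
ex = (C−B)/|BC| = (0.9341,-0.3569); ey = (0.3569,0.9341)
P = B + -3.33·ex + 1.28·ey = (-2.6189,0.3846)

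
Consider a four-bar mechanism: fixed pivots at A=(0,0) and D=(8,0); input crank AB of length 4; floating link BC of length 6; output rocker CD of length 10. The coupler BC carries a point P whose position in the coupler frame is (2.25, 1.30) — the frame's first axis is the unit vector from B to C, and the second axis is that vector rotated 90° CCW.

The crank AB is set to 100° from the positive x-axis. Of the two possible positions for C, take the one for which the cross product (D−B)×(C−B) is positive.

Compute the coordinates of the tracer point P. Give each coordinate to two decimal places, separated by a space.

A=(0,0), D=(8.00,0)
B = A + 4.00·(cos100°, sin100°) = (-0.6946, 3.9392)
|BD| = 9.5453
circle(B,6.00) ∩ circle(D,10.00): a=1.4202, h=5.8295
  candidates: C₊=(3.0048,8.6630) cross=55.644; C₋=(-1.8067,-1.9568) cross=-55.644
  mode + wants cross > 0 → take C=(3.0048,8.6630) (cross=55.644)
ex = (C−B)/|BC| = (0.6166,0.7873); ey = (-0.7873,0.6166)
P = B + 2.25·ex + 1.30·ey = (-0.3308,6.5122)

-0.33 6.51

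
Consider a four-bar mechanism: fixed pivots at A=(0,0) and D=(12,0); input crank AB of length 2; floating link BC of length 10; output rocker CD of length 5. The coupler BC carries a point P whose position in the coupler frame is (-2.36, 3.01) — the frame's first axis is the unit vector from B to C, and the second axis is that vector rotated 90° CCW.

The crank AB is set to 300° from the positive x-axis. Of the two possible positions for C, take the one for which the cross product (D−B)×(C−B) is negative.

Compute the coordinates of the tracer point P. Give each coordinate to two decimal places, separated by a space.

A=(0,0), D=(12.00,0)
B = A + 2.00·(cos300°, sin300°) = (1.0000, -1.7321)
|BD| = 11.1355
circle(B,10.00) ∩ circle(D,5.00): a=8.9354, h=4.4899
  candidates: C₊=(9.1282,4.0930) cross=49.997; C₋=(10.5250,-4.7775) cross=-49.997
  mode - wants cross < 0 → take C=(10.5250,-4.7775) (cross=-49.997)
ex = (C−B)/|BC| = (0.9525,-0.3045); ey = (0.3045,0.9525)
P = B + -2.36·ex + 3.01·ey = (-0.3312,1.8537)

-0.33 1.85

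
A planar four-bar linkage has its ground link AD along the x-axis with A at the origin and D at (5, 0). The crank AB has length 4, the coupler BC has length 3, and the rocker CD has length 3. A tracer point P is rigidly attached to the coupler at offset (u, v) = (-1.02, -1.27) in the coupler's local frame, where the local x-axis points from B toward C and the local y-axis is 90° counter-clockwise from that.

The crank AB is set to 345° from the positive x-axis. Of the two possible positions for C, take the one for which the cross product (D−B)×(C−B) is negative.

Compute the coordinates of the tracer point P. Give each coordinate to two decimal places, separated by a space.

2.32 -1.55

A=(0,0), D=(5.00,0)
B = A + 4.00·(cos345°, sin345°) = (3.8637, -1.0353)
|BD| = 1.5372
circle(B,3.00) ∩ circle(D,3.00): a=0.7686, h=2.8999
  candidates: C₊=(2.4788,1.6260) cross=4.458; C₋=(6.3849,-2.6612) cross=-4.458
  mode - wants cross < 0 → take C=(6.3849,-2.6612) (cross=-4.458)
ex = (C−B)/|BC| = (0.8404,-0.5420); ey = (0.5420,0.8404)
P = B + -1.02·ex + -1.27·ey = (2.3182,-1.5497)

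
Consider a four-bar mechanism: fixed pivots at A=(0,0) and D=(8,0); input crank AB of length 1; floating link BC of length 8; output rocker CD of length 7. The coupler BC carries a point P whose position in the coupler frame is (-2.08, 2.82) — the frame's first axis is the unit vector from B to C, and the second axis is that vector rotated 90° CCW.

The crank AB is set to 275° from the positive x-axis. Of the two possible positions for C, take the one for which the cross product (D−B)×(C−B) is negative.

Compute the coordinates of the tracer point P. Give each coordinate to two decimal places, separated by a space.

A=(0,0), D=(8.00,0)
B = A + 1.00·(cos275°, sin275°) = (0.0872, -0.9962)
|BD| = 7.9753
circle(B,8.00) ∩ circle(D,7.00): a=4.9281, h=6.3019
  candidates: C₊=(4.1894,5.8719) cross=50.260; C₋=(5.7638,-6.6332) cross=-50.260
  mode - wants cross < 0 → take C=(5.7638,-6.6332) (cross=-50.260)
ex = (C−B)/|BC| = (0.7096,-0.7046); ey = (0.7046,0.7096)
P = B + -2.08·ex + 2.82·ey = (0.5983,2.4704)

0.60 2.47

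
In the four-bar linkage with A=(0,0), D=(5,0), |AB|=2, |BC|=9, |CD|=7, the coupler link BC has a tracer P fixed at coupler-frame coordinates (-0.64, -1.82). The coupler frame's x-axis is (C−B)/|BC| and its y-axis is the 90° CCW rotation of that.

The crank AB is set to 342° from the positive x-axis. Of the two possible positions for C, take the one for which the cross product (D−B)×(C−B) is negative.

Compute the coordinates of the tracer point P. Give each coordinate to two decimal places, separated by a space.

A=(0,0), D=(5.00,0)
B = A + 2.00·(cos342°, sin342°) = (1.9021, -0.6180)
|BD| = 3.1589
circle(B,9.00) ∩ circle(D,7.00): a=6.6445, h=6.0705
  candidates: C₊=(7.2305,6.6351) cross=19.176; C₋=(9.6058,-5.2713) cross=-19.176
  mode - wants cross < 0 → take C=(9.6058,-5.2713) (cross=-19.176)
ex = (C−B)/|BC| = (0.8560,-0.5170); ey = (0.5170,0.8560)
P = B + -0.64·ex + -1.82·ey = (0.4133,-1.8450)

0.41 -1.85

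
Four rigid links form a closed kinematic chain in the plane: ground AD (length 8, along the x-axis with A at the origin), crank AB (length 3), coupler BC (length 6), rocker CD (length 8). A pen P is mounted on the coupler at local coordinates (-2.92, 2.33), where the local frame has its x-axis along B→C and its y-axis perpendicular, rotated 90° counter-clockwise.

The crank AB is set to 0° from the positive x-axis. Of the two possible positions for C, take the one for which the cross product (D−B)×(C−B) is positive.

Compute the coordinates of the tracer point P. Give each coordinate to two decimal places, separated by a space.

0.82 -3.03

A=(0,0), D=(8.00,0)
B = A + 3.00·(cos0°, sin0°) = (3.0000, 0.0000)
|BD| = 5.0000
circle(B,6.00) ∩ circle(D,8.00): a=-0.3000, h=5.9925
  candidates: C₊=(2.7000,5.9925) cross=29.962; C₋=(2.7000,-5.9925) cross=-29.962
  mode + wants cross > 0 → take C=(2.7000,5.9925) (cross=29.962)
ex = (C−B)/|BC| = (-0.0500,0.9987); ey = (-0.9987,-0.0500)
P = B + -2.92·ex + 2.33·ey = (0.8189,-3.0328)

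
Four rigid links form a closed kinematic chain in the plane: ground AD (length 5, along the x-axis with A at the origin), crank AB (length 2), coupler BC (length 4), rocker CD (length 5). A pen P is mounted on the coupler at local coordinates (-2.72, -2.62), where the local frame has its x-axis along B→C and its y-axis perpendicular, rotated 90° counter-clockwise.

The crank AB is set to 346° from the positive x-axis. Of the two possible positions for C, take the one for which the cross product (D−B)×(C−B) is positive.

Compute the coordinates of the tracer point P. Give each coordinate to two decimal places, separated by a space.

A=(0,0), D=(5.00,0)
B = A + 2.00·(cos346°, sin346°) = (1.9406, -0.4838)
|BD| = 3.0974
circle(B,4.00) ∩ circle(D,5.00): a=0.0959, h=3.9989
  candidates: C₊=(1.4107,3.4809) cross=12.386; C₋=(2.6600,-4.4186) cross=-12.386
  mode + wants cross > 0 → take C=(1.4107,3.4809) (cross=12.386)
ex = (C−B)/|BC| = (-0.1325,0.9912); ey = (-0.9912,-0.1325)
P = B + -2.72·ex + -2.62·ey = (4.8978,-2.8328)

4.90 -2.83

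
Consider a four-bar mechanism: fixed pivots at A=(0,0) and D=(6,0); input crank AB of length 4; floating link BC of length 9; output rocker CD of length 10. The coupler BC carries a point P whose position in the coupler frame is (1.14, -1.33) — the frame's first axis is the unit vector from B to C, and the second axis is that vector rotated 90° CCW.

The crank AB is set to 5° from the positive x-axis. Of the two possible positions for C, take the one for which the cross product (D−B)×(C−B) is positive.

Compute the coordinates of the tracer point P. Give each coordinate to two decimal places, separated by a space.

A=(0,0), D=(6.00,0)
B = A + 4.00·(cos5°, sin5°) = (3.9848, 0.3486)
|BD| = 2.0452
circle(B,9.00) ∩ circle(D,10.00): a=-3.6226, h=8.2388
  candidates: C₊=(1.8197,9.0843) cross=16.850; C₋=(-0.9892,-7.1520) cross=-16.850
  mode + wants cross > 0 → take C=(1.8197,9.0843) (cross=16.850)
ex = (C−B)/|BC| = (-0.2406,0.9706); ey = (-0.9706,-0.2406)
P = B + 1.14·ex + -1.33·ey = (5.0015,1.7751)

5.00 1.78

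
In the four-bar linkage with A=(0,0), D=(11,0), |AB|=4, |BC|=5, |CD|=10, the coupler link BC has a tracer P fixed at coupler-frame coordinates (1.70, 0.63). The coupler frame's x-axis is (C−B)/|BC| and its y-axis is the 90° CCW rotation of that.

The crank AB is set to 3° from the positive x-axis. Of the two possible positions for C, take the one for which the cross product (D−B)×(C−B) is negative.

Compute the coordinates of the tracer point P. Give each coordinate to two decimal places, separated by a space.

A=(0,0), D=(11.00,0)
B = A + 4.00·(cos3°, sin3°) = (3.9945, 0.2093)
|BD| = 7.0086
circle(B,5.00) ∩ circle(D,10.00): a=-1.8463, h=4.6466
  candidates: C₊=(2.2879,4.9091) cross=32.567; C₋=(2.0103,-4.3801) cross=-32.567
  mode - wants cross < 0 → take C=(2.0103,-4.3801) (cross=-32.567)
ex = (C−B)/|BC| = (-0.3968,-0.9179); ey = (0.9179,-0.3968)
P = B + 1.70·ex + 0.63·ey = (3.8981,-1.6011)

3.90 -1.60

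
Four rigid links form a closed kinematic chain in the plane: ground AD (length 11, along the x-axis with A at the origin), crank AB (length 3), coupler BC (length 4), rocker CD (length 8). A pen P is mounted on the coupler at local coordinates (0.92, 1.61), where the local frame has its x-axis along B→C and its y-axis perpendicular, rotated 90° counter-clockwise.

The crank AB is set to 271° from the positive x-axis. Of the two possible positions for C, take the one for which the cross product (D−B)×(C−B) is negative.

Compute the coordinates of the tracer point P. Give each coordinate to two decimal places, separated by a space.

1.28 -1.61

A=(0,0), D=(11.00,0)
B = A + 3.00·(cos271°, sin271°) = (0.0524, -2.9995)
|BD| = 11.3511
circle(B,4.00) ∩ circle(D,8.00): a=3.5612, h=1.8214
  candidates: C₊=(3.0057,-0.3018) cross=20.675; C₋=(3.9683,-3.8152) cross=-20.675
  mode - wants cross < 0 → take C=(3.9683,-3.8152) (cross=-20.675)
ex = (C−B)/|BC| = (0.9790,-0.2039); ey = (0.2039,0.9790)
P = B + 0.92·ex + 1.61·ey = (1.2813,-1.6110)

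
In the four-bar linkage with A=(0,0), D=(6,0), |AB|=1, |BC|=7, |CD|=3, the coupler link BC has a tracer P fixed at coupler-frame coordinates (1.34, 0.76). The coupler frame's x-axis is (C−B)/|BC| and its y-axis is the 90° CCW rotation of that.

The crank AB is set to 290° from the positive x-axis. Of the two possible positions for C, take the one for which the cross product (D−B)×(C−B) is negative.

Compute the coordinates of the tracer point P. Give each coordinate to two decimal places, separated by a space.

A=(0,0), D=(6.00,0)
B = A + 1.00·(cos290°, sin290°) = (0.3420, -0.9397)
|BD| = 5.7355
circle(B,7.00) ∩ circle(D,3.00): a=6.3548, h=2.9354
  candidates: C₊=(6.1300,2.9972) cross=16.836; C₋=(7.0919,-2.7942) cross=-16.836
  mode - wants cross < 0 → take C=(7.0919,-2.7942) (cross=-16.836)
ex = (C−B)/|BC| = (0.9643,-0.2649); ey = (0.2649,0.9643)
P = B + 1.34·ex + 0.76·ey = (1.8355,-0.5619)

1.84 -0.56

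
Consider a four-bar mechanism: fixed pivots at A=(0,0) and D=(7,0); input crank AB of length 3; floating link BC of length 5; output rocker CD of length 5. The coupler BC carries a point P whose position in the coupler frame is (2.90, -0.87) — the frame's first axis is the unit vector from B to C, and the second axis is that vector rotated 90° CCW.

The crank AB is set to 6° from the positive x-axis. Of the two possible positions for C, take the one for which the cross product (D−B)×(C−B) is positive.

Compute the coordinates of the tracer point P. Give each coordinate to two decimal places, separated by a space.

5.12 2.46

A=(0,0), D=(7.00,0)
B = A + 3.00·(cos6°, sin6°) = (2.9836, 0.3136)
|BD| = 4.0287
circle(B,5.00) ∩ circle(D,5.00): a=2.0143, h=4.5763
  candidates: C₊=(5.3480,4.7192) cross=18.436; C₋=(4.6356,-4.4056) cross=-18.436
  mode + wants cross > 0 → take C=(5.3480,4.7192) (cross=18.436)
ex = (C−B)/|BC| = (0.4729,0.8811); ey = (-0.8811,0.4729)
P = B + 2.90·ex + -0.87·ey = (5.1215,2.4574)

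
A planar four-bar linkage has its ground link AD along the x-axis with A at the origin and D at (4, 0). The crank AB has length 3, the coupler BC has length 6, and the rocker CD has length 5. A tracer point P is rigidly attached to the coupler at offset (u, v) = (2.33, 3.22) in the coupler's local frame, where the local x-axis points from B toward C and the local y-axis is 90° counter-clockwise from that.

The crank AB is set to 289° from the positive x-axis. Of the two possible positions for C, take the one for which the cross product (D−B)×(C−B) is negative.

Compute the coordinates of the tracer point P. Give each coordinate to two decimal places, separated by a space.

A=(0,0), D=(4.00,0)
B = A + 3.00·(cos289°, sin289°) = (0.9767, -2.8366)
|BD| = 4.1456
circle(B,6.00) ∩ circle(D,5.00): a=3.3995, h=4.9440
  candidates: C₊=(0.0730,3.0950) cross=20.496; C₋=(6.8387,-4.1160) cross=-20.496
  mode - wants cross < 0 → take C=(6.8387,-4.1160) (cross=-20.496)
ex = (C−B)/|BC| = (0.9770,-0.2132); ey = (0.2132,0.9770)
P = B + 2.33·ex + 3.22·ey = (3.9398,-0.1875)

3.94 -0.19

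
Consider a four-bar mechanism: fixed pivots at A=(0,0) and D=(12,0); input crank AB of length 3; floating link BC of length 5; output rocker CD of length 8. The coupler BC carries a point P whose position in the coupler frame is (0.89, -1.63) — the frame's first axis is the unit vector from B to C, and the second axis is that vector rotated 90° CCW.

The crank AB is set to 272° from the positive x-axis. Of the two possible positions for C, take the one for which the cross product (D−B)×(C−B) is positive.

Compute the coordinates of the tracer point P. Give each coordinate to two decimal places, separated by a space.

1.82 -3.71

A=(0,0), D=(12.00,0)
B = A + 3.00·(cos272°, sin272°) = (0.1047, -2.9982)
|BD| = 12.2673
circle(B,5.00) ∩ circle(D,8.00): a=4.5441, h=2.0860
  candidates: C₊=(4.0011,0.1352) cross=25.590; C₋=(5.0208,-3.9103) cross=-25.590
  mode + wants cross > 0 → take C=(4.0011,0.1352) (cross=25.590)
ex = (C−B)/|BC| = (0.7793,0.6267); ey = (-0.6267,0.7793)
P = B + 0.89·ex + -1.63·ey = (1.8197,-3.7107)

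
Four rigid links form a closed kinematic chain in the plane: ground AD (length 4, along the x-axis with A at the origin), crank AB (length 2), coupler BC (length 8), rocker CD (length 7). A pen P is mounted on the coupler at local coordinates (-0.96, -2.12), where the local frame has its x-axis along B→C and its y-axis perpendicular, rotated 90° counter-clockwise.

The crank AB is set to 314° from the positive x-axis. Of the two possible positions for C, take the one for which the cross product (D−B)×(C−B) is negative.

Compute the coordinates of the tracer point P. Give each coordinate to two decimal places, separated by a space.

-0.53 -2.76

A=(0,0), D=(4.00,0)
B = A + 2.00·(cos314°, sin314°) = (1.3893, -1.4387)
|BD| = 2.9808
circle(B,8.00) ∩ circle(D,7.00): a=4.0065, h=6.9245
  candidates: C₊=(1.5562,6.5596) cross=20.641; C₋=(8.2403,-5.5696) cross=-20.641
  mode - wants cross < 0 → take C=(8.2403,-5.5696) (cross=-20.641)
ex = (C−B)/|BC| = (0.8564,-0.5164); ey = (0.5164,0.8564)
P = B + -0.96·ex + -2.12·ey = (-0.5275,-2.7585)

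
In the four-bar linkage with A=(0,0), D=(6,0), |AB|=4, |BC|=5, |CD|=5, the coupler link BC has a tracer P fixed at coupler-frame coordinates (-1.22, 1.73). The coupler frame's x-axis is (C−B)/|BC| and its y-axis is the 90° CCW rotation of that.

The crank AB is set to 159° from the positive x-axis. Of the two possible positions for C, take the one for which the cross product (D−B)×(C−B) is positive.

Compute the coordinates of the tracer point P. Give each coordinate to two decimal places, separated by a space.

A=(0,0), D=(6.00,0)
B = A + 4.00·(cos159°, sin159°) = (-3.7343, 1.4335)
|BD| = 9.8393
circle(B,5.00) ∩ circle(D,5.00): a=4.9197, h=0.8928
  candidates: C₊=(1.2629,1.6000) cross=8.784; C₋=(1.0028,-0.1665) cross=-8.784
  mode + wants cross > 0 → take C=(1.2629,1.6000) (cross=8.784)
ex = (C−B)/|BC| = (0.9994,0.0333); ey = (-0.0333,0.9994)
P = B + -1.22·ex + 1.73·ey = (-5.0113,3.1219)

-5.01 3.12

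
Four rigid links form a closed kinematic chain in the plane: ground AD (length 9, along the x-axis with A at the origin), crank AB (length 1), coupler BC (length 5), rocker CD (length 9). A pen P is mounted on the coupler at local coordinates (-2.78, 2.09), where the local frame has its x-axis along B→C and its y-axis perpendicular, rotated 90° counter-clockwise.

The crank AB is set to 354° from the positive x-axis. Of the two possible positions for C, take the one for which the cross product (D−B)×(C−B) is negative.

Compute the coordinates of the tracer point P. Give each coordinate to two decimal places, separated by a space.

2.75 2.90

A=(0,0), D=(9.00,0)
B = A + 1.00·(cos354°, sin354°) = (0.9945, -0.1045)
|BD| = 8.0062
circle(B,5.00) ∩ circle(D,9.00): a=0.5058, h=4.9744
  candidates: C₊=(1.4353,4.8760) cross=39.825; C₋=(1.5652,-5.0719) cross=-39.825
  mode - wants cross < 0 → take C=(1.5652,-5.0719) (cross=-39.825)
ex = (C−B)/|BC| = (0.1141,-0.9935); ey = (0.9935,0.1141)
P = B + -2.78·ex + 2.09·ey = (2.7536,2.8958)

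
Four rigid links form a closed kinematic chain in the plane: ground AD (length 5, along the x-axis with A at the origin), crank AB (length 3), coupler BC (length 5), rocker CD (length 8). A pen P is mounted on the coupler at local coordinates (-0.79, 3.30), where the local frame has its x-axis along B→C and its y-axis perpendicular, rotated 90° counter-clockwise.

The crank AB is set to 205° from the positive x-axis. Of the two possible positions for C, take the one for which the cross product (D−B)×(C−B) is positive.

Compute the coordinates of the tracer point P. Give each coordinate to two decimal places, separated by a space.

A=(0,0), D=(5.00,0)
B = A + 3.00·(cos205°, sin205°) = (-2.7189, -1.2679)
|BD| = 7.8224
circle(B,5.00) ∩ circle(D,8.00): a=1.4183, h=4.7946
  candidates: C₊=(-2.0965,3.6932) cross=37.505; C₋=(-0.5422,-5.7692) cross=-37.505
  mode + wants cross > 0 → take C=(-2.0965,3.6932) (cross=37.505)
ex = (C−B)/|BC| = (0.1245,0.9922); ey = (-0.9922,0.1245)
P = B + -0.79·ex + 3.30·ey = (-6.0916,-1.6409)

-6.09 -1.64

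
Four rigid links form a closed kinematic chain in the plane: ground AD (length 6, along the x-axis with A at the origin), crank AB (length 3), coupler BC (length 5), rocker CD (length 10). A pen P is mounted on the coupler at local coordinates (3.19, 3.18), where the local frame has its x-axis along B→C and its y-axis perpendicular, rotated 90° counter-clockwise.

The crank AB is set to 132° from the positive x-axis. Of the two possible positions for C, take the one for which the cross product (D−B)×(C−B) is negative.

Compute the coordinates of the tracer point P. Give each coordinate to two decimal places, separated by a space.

A=(0,0), D=(6.00,0)
B = A + 3.00·(cos132°, sin132°) = (-2.0074, 2.2294)
|BD| = 8.3120
circle(B,5.00) ∩ circle(D,10.00): a=-0.3556, h=4.9873
  candidates: C₊=(-1.0122,7.1294) cross=41.455; C₋=(-3.6877,-2.4798) cross=-41.455
  mode - wants cross < 0 → take C=(-3.6877,-2.4798) (cross=-41.455)
ex = (C−B)/|BC| = (-0.3361,-0.9418); ey = (0.9418,-0.3361)
P = B + 3.19·ex + 3.18·ey = (-0.0843,-1.8437)

-0.08 -1.84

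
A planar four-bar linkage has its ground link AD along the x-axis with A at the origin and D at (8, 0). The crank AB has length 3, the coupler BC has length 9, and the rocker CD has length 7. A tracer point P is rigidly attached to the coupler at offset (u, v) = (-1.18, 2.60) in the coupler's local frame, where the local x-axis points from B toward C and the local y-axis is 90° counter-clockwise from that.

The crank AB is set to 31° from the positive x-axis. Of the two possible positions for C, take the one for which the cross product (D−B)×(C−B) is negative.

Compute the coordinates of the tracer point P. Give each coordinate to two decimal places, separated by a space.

A=(0,0), D=(8.00,0)
B = A + 3.00·(cos31°, sin31°) = (2.5715, 1.5451)
|BD| = 5.6441
circle(B,9.00) ∩ circle(D,7.00): a=5.6569, h=7.0000
  candidates: C₊=(9.9286,6.7291) cross=39.509; C₋=(6.0960,-6.7361) cross=-39.509
  mode - wants cross < 0 → take C=(6.0960,-6.7361) (cross=-39.509)
ex = (C−B)/|BC| = (0.3916,-0.9201); ey = (0.9201,0.3916)
P = B + -1.18·ex + 2.60·ey = (4.5017,3.6491)

4.50 3.65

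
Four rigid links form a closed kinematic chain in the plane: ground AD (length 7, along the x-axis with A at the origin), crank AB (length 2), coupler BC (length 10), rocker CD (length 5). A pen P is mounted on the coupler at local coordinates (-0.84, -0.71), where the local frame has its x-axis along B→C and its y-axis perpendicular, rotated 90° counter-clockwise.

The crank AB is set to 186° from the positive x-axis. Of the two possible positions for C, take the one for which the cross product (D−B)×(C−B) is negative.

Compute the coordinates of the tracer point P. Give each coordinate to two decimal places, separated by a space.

-3.07 -0.43

A=(0,0), D=(7.00,0)
B = A + 2.00·(cos186°, sin186°) = (-1.9890, -0.2091)
|BD| = 8.9915
circle(B,10.00) ∩ circle(D,5.00): a=8.6664, h=4.9894
  candidates: C₊=(6.5590,4.9805) cross=44.862; C₋=(6.7910,-4.9956) cross=-44.862
  mode - wants cross < 0 → take C=(6.7910,-4.9956) (cross=-44.862)
ex = (C−B)/|BC| = (0.8780,-0.4787); ey = (0.4787,0.8780)
P = B + -0.84·ex + -0.71·ey = (-3.0664,-0.4304)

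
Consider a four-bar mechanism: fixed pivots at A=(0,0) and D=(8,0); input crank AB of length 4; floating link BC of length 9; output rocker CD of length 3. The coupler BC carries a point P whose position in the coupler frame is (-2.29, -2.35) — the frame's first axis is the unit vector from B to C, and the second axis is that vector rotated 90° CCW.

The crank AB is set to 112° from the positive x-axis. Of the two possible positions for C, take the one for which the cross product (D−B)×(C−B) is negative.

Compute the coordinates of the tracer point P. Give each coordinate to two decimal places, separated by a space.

A=(0,0), D=(8.00,0)
B = A + 4.00·(cos112°, sin112°) = (-1.4984, 3.7087)
|BD| = 10.1968
circle(B,9.00) ∩ circle(D,3.00): a=8.6289, h=2.5577
  candidates: C₊=(7.4698,2.9528) cross=26.080; C₋=(5.6092,-1.8122) cross=-26.080
  mode - wants cross < 0 → take C=(5.6092,-1.8122) (cross=-26.080)
ex = (C−B)/|BC| = (0.7897,-0.6134); ey = (0.6134,0.7897)
P = B + -2.29·ex + -2.35·ey = (-4.7485,3.2576)

-4.75 3.26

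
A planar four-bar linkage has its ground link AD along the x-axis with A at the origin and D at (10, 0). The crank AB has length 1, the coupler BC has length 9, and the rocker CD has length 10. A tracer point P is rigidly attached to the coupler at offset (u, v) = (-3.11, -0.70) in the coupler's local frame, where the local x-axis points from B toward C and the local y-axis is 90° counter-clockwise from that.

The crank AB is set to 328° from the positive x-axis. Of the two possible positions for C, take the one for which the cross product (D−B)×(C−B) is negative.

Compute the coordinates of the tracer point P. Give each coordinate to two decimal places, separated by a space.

-1.17 1.94

A=(0,0), D=(10.00,0)
B = A + 1.00·(cos328°, sin328°) = (0.8480, -0.5299)
|BD| = 9.1673
circle(B,9.00) ∩ circle(D,10.00): a=3.5473, h=8.2714
  candidates: C₊=(3.9113,7.9327) cross=75.826; C₋=(4.8676,-8.5824) cross=-75.826
  mode - wants cross < 0 → take C=(4.8676,-8.5824) (cross=-75.826)
ex = (C−B)/|BC| = (0.4466,-0.8947); ey = (0.8947,0.4466)
P = B + -3.11·ex + -0.70·ey = (-1.1672,1.9400)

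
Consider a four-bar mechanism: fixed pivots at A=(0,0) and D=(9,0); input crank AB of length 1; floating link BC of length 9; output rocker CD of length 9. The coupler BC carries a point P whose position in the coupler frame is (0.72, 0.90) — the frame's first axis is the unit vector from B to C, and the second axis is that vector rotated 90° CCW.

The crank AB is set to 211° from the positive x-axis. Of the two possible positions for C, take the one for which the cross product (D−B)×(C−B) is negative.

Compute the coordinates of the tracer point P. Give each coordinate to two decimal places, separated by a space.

0.29 -0.56

A=(0,0), D=(9.00,0)
B = A + 1.00·(cos211°, sin211°) = (-0.8572, -0.5150)
|BD| = 9.8706
circle(B,9.00) ∩ circle(D,9.00): a=4.9353, h=7.5261
  candidates: C₊=(3.6787,7.2584) cross=74.288; C₋=(4.4641,-7.7734) cross=-74.288
  mode - wants cross < 0 → take C=(4.4641,-7.7734) (cross=-74.288)
ex = (C−B)/|BC| = (0.5913,-0.8065); ey = (0.8065,0.5913)
P = B + 0.72·ex + 0.90·ey = (0.2944,-0.5636)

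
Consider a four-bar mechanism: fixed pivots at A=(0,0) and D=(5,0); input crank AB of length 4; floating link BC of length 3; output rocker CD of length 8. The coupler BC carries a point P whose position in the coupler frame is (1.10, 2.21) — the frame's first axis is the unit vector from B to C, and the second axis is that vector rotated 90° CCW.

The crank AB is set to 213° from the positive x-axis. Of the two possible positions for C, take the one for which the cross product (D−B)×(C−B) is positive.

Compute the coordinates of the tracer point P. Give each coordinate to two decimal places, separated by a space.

-5.40 -0.80

A=(0,0), D=(5.00,0)
B = A + 4.00·(cos213°, sin213°) = (-3.3547, -2.1786)
|BD| = 8.6341
circle(B,3.00) ∩ circle(D,8.00): a=1.1320, h=2.7782
  candidates: C₊=(-2.9604,0.7954) cross=23.988; C₋=(-1.5583,-4.5813) cross=-23.988
  mode + wants cross > 0 → take C=(-2.9604,0.7954) (cross=23.988)
ex = (C−B)/|BC| = (0.1314,0.9913); ey = (-0.9913,0.1314)
P = B + 1.10·ex + 2.21·ey = (-5.4009,-0.7976)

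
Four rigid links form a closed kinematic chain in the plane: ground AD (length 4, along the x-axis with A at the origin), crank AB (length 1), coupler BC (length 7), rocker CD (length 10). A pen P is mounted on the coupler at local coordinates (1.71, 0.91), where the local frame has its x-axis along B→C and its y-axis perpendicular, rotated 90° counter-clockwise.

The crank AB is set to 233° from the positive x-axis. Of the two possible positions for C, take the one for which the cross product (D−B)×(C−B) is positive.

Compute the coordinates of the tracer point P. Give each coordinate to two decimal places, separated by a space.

A=(0,0), D=(4.00,0)
B = A + 1.00·(cos233°, sin233°) = (-0.6018, -0.7986)
|BD| = 4.6706
circle(B,7.00) ∩ circle(D,10.00): a=-3.1244, h=6.2640
  candidates: C₊=(-4.7513,4.8389) cross=29.257; C₋=(-2.6091,-7.5047) cross=-29.257
  mode + wants cross > 0 → take C=(-4.7513,4.8389) (cross=29.257)
ex = (C−B)/|BC| = (-0.5928,0.8054); ey = (-0.8054,-0.5928)
P = B + 1.71·ex + 0.91·ey = (-2.3484,0.0391)

-2.35 0.04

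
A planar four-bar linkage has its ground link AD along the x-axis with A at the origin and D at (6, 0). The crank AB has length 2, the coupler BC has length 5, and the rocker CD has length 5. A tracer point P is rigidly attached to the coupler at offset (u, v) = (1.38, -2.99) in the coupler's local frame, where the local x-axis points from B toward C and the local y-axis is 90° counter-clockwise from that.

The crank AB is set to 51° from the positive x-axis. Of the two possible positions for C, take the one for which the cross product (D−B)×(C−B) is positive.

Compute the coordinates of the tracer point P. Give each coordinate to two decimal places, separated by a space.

4.28 0.25

A=(0,0), D=(6.00,0)
B = A + 2.00·(cos51°, sin51°) = (1.2586, 1.5543)
|BD| = 4.9896
circle(B,5.00) ∩ circle(D,5.00): a=2.4948, h=4.3331
  candidates: C₊=(4.9791,4.8947) cross=21.621; C₋=(2.2795,-3.3404) cross=-21.621
  mode + wants cross > 0 → take C=(4.9791,4.8947) (cross=21.621)
ex = (C−B)/|BC| = (0.7441,0.6681); ey = (-0.6681,0.7441)
P = B + 1.38·ex + -2.99·ey = (4.2830,0.2514)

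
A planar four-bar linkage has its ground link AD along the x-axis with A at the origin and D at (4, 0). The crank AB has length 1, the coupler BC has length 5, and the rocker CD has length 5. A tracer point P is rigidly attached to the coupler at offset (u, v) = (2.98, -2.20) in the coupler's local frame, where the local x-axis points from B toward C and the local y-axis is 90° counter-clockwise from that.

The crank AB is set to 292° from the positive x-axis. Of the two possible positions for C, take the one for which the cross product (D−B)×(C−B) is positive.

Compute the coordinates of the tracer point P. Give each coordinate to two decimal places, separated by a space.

A=(0,0), D=(4.00,0)
B = A + 1.00·(cos292°, sin292°) = (0.3746, -0.9272)
|BD| = 3.7421
circle(B,5.00) ∩ circle(D,5.00): a=1.8710, h=4.6367
  candidates: C₊=(1.0385,4.0286) cross=17.351; C₋=(3.3362,-4.9557) cross=-17.351
  mode + wants cross > 0 → take C=(1.0385,4.0286) (cross=17.351)
ex = (C−B)/|BC| = (0.1328,0.9911); ey = (-0.9911,0.1328)
P = B + 2.98·ex + -2.20·ey = (2.9508,1.7343)

2.95 1.73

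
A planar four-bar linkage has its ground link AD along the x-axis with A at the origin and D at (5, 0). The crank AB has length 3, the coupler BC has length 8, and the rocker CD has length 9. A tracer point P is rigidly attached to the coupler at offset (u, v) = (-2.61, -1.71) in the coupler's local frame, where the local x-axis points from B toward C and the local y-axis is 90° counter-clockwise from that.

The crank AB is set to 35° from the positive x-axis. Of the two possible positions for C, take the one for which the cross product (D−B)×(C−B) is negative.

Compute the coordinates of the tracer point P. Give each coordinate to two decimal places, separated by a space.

A=(0,0), D=(5.00,0)
B = A + 3.00·(cos35°, sin35°) = (2.4575, 1.7207)
|BD| = 3.0701
circle(B,8.00) ∩ circle(D,9.00): a=-1.2336, h=7.9043
  candidates: C₊=(5.8661,8.9582) cross=24.267; C₋=(-2.9944,-4.1339) cross=-24.267
  mode - wants cross < 0 → take C=(-2.9944,-4.1339) (cross=-24.267)
ex = (C−B)/|BC| = (-0.6815,-0.7318); ey = (0.7318,-0.6815)
P = B + -2.61·ex + -1.71·ey = (2.9847,4.7962)

2.98 4.80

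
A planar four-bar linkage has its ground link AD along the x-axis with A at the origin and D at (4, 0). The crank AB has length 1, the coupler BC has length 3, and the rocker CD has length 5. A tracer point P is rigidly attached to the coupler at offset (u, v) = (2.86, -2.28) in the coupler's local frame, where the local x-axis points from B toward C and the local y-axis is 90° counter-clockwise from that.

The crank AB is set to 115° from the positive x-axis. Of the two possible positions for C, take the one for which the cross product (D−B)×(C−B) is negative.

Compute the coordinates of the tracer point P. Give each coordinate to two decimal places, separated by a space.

-2.81 -1.86

A=(0,0), D=(4.00,0)
B = A + 1.00·(cos115°, sin115°) = (-0.4226, 0.9063)
|BD| = 4.5145
circle(B,3.00) ∩ circle(D,5.00): a=0.4852, h=2.9605
  candidates: C₊=(0.6470,3.7091) cross=13.365; C₋=(-0.5416,-2.0913) cross=-13.365
  mode - wants cross < 0 → take C=(-0.5416,-2.0913) (cross=-13.365)
ex = (C−B)/|BC| = (-0.0397,-0.9992); ey = (0.9992,-0.0397)
P = B + 2.86·ex + -2.28·ey = (-2.8143,-1.8610)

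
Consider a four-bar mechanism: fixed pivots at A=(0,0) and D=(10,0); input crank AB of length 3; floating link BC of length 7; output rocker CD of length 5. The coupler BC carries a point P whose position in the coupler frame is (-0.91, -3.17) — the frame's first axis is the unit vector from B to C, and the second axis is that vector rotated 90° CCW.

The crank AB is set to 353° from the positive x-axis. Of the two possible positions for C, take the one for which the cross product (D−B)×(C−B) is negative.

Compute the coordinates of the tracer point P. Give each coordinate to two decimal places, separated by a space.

0.28 -2.27

A=(0,0), D=(10.00,0)
B = A + 3.00·(cos353°, sin353°) = (2.9776, -0.3656)
|BD| = 7.0319
circle(B,7.00) ∩ circle(D,5.00): a=5.2225, h=4.6611
  candidates: C₊=(7.9507,4.5607) cross=32.776; C₋=(8.4354,-4.7489) cross=-32.776
  mode - wants cross < 0 → take C=(8.4354,-4.7489) (cross=-32.776)
ex = (C−B)/|BC| = (0.7797,-0.6262); ey = (0.6262,0.7797)
P = B + -0.91·ex + -3.17·ey = (0.2831,-2.2674)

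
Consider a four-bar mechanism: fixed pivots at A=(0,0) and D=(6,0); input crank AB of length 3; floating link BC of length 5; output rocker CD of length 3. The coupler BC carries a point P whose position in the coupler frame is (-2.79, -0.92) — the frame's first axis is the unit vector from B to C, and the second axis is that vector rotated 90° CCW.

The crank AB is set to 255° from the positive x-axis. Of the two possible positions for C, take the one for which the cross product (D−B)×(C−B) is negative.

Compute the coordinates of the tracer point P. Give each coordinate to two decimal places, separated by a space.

A=(0,0), D=(6.00,0)
B = A + 3.00·(cos255°, sin255°) = (-0.7765, -2.8978)
|BD| = 7.3700
circle(B,5.00) ∩ circle(D,3.00): a=4.7705, h=1.4975
  candidates: C₊=(3.0210,0.3548) cross=11.036; C₋=(4.1986,-2.3989) cross=-11.036
  mode - wants cross < 0 → take C=(4.1986,-2.3989) (cross=-11.036)
ex = (C−B)/|BC| = (0.9950,0.0998); ey = (-0.0998,0.9950)
P = B + -2.79·ex + -0.92·ey = (-3.4608,-4.0915)

-3.46 -4.09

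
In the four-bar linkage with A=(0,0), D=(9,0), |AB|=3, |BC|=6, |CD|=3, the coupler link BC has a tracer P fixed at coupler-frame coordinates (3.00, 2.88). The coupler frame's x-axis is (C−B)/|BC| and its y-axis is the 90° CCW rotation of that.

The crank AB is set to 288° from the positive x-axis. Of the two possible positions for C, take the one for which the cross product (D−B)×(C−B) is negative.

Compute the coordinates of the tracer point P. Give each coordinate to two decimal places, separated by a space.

3.56 0.37

A=(0,0), D=(9.00,0)
B = A + 3.00·(cos288°, sin288°) = (0.9271, -2.8532)
|BD| = 8.5623
circle(B,6.00) ∩ circle(D,3.00): a=5.8578, h=1.2984
  candidates: C₊=(6.0174,0.3230) cross=11.117; C₋=(6.8827,-2.1254) cross=-11.117
  mode - wants cross < 0 → take C=(6.8827,-2.1254) (cross=-11.117)
ex = (C−B)/|BC| = (0.9926,0.1213); ey = (-0.1213,0.9926)
P = B + 3.00·ex + 2.88·ey = (3.5556,0.3695)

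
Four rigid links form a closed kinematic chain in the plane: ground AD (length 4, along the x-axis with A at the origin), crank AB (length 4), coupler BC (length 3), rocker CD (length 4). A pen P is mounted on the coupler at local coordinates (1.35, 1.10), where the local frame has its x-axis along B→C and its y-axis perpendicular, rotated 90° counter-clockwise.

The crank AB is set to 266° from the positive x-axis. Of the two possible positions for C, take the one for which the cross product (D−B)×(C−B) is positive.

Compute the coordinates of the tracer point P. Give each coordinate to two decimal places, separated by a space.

-1.18 -2.50

A=(0,0), D=(4.00,0)
B = A + 4.00·(cos266°, sin266°) = (-0.2790, -3.9903)
|BD| = 5.8508
circle(B,3.00) ∩ circle(D,4.00): a=2.3272, h=1.8932
  candidates: C₊=(0.1318,-1.0185) cross=11.077; C₋=(2.7141,-3.7877) cross=-11.077
  mode + wants cross > 0 → take C=(0.1318,-1.0185) (cross=11.077)
ex = (C−B)/|BC| = (0.1370,0.9906); ey = (-0.9906,0.1370)
P = B + 1.35·ex + 1.10·ey = (-1.1838,-2.5023)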